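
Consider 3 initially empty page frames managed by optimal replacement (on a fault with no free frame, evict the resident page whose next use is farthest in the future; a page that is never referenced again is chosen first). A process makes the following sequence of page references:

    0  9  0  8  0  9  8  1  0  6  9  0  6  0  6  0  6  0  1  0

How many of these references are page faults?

6

0 → miss, frames [0]
9 → miss, frames [0, 9]
0 → hit
8 → miss, frames [0, 9, 8]
0 → hit
9 → hit
8 → hit
1 → miss, evict 8, frames [0, 9, 1]
0 → hit
6 → miss, evict 1, frames [0, 9, 6]
9 → hit
0 → hit
6 → hit
0 → hit
6 → hit
0 → hit
6 → hit
0 → hit
1 → miss, evict 6, frames [0, 9, 1]
0 → hit
Page faults: 6.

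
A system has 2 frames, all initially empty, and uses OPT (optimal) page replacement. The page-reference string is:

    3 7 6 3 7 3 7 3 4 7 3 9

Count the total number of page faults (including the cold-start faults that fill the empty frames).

7

3 -> fault, frames [3]
7 -> fault, frames [3, 7]
6 -> fault, evict 7, frames [3, 6]
3 -> hit
7 -> fault, evict 6, frames [3, 7]
3 -> hit
7 -> hit
3 -> hit
4 -> fault, evict 3, frames [7, 4]
7 -> hit
3 -> fault, evict 4, frames [7, 3]
9 -> fault, evict 3, frames [7, 9]
Page faults: 7.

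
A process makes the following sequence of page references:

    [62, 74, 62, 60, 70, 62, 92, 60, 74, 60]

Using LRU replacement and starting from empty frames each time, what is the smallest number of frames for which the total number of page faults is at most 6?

4

f=1: 10 faults
f=2: 8 faults
f=3: 7 faults
f=4: 6 faults
f=5: 5 faults
Smallest f with faults ≤ 6 is 4.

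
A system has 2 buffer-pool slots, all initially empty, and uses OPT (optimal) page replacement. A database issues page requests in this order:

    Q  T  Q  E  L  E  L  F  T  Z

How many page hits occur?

3

Q → miss, frames (Q)
T → miss, frames (Q T)
Q → hit
E → miss, evict Q, frames (T E)
L → miss, evict T, frames (E L)
E → hit
L → hit
F → miss, evict L, frames (E F)
T → miss, evict F, frames (E T)
Z → miss, evict T, frames (E Z)
Hits: 3.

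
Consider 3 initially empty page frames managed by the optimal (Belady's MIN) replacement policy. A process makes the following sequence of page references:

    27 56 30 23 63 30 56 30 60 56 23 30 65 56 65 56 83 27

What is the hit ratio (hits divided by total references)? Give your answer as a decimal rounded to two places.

27: fault, frames [27]
56: fault, frames [27, 56]
30: fault, frames [27, 56, 30]
23: fault, evict 27, frames [56, 30, 23]
63: fault, evict 23, frames [56, 30, 63]
30: hit
56: hit
30: hit
60: fault, evict 63, frames [56, 30, 60]
56: hit
23: fault, evict 60, frames [56, 30, 23]
30: hit
65: fault, evict 23, frames [56, 30, 65]
56: hit
65: hit
56: hit
83: fault, evict 65, frames [56, 30, 83]
27: fault, evict 83, frames [56, 30, 27]
Hits: 8 of 18 references → 8/18 = 0.4444.

0.44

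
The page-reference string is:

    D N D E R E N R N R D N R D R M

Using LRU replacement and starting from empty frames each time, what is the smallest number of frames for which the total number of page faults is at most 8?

f=1: 16 faults
f=2: 11 faults
f=3: 7 faults
f=4: 5 faults
f=5: 5 faults
Smallest f with faults ≤ 8 is 3.

3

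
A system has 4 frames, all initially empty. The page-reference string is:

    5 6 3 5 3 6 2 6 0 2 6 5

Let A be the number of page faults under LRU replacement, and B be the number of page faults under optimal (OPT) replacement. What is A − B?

1

Under LRU: F F F . . . F . F . . F → 6 faults.
Under OPT: F F F . . . F . F . . . → 5 faults.
A − B = 6 − 5 = 1.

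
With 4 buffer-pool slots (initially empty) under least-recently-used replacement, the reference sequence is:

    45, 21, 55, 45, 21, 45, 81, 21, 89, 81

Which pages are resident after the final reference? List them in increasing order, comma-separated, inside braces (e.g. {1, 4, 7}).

45 → fault, frames {45}
21 → fault, frames {45,21}
55 → fault, frames {45,21,55}
45 → hit
21 → hit
45 → hit
81 → fault, frames {55,21,45,81}
21 → hit
89 → fault, evict 55, frames {45,81,21,89}
81 → hit

{21, 45, 81, 89}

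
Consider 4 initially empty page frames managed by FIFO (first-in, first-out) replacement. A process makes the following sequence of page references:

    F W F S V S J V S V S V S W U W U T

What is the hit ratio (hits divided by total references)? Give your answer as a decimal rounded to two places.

F -> fault, frames [F]
W -> fault, frames [F, W]
F -> hit
S -> fault, frames [F, W, S]
V -> fault, frames [F, W, S, V]
S -> hit
J -> fault, evict F, frames [W, S, V, J]
V -> hit
S -> hit
V -> hit
S -> hit
V -> hit
S -> hit
W -> hit
U -> fault, evict W, frames [S, V, J, U]
W -> fault, evict S, frames [V, J, U, W]
U -> hit
T -> fault, evict V, frames [J, U, W, T]
Hits: 10 of 18 references → 10/18 = 0.5556.

0.56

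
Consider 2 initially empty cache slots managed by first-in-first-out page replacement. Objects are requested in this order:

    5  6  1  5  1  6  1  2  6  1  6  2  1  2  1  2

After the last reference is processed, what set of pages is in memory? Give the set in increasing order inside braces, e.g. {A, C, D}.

{1, 2}

5: miss, frames (5)
6: miss, frames (5 6)
1: miss, evict 5, frames (6 1)
5: miss, evict 6, frames (1 5)
1: hit
6: miss, evict 1, frames (5 6)
1: miss, evict 5, frames (6 1)
2: miss, evict 6, frames (1 2)
6: miss, evict 1, frames (2 6)
1: miss, evict 2, frames (6 1)
6: hit
2: miss, evict 6, frames (1 2)
1: hit
2: hit
1: hit
2: hit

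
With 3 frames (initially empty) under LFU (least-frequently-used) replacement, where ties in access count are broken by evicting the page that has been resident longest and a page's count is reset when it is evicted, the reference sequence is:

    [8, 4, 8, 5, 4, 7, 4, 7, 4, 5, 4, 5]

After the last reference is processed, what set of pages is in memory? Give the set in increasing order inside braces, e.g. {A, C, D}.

{4, 5, 7}

8: fault, frames [8]
4: fault, frames [8, 4]
8: hit
5: fault, frames [8, 4, 5]
4: hit
7: fault, evict 5, frames [8, 4, 7]
4: hit
7: hit
4: hit
5: fault, evict 8, frames [4, 7, 5]
4: hit
5: hit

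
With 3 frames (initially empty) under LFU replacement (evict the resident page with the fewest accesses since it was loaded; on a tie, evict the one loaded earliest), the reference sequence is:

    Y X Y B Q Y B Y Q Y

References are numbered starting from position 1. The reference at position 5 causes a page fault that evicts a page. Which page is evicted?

pos 1: Y: fault, frames [Y]
pos 2: X: fault, frames [Y, X]
pos 3: Y: hit
pos 4: B: fault, frames [Y, X, B]
pos 5: Q: fault, evict X, frames [Y, B, Q]
At position 5, page X is evicted.

X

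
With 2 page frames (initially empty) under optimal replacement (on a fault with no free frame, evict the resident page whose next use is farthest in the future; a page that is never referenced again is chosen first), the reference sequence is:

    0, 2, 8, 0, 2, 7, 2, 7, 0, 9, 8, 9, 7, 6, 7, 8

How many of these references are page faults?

0 → miss, frames (0)
2 → miss, frames (0 2)
8 → miss, evict 2, frames (0 8)
0 → hit
2 → miss, evict 8, frames (0 2)
7 → miss, evict 0, frames (2 7)
2 → hit
7 → hit
0 → miss, evict 2, frames (7 0)
9 → miss, evict 0, frames (7 9)
8 → miss, evict 7, frames (9 8)
9 → hit
7 → miss, evict 9, frames (8 7)
6 → miss, evict 8, frames (7 6)
7 → hit
8 → miss, evict 6, frames (7 8)
Page faults: 11.

11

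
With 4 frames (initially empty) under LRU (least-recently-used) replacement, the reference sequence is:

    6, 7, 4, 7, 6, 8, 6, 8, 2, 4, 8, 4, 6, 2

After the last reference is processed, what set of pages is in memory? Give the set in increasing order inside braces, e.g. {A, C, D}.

{2, 4, 6, 8}

6: fault, frames {6}
7: fault, frames {6,7}
4: fault, frames {6,7,4}
7: hit
6: hit
8: fault, frames {4,7,6,8}
6: hit
8: hit
2: fault, evict 4, frames {7,6,8,2}
4: fault, evict 7, frames {6,8,2,4}
8: hit
4: hit
6: hit
2: hit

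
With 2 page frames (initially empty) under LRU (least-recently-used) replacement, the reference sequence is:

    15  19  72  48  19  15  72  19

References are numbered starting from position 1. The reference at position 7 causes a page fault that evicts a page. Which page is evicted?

pos 1: 15: miss, frames {15}
pos 2: 19: miss, frames {15,19}
pos 3: 72: miss, evict 15, frames {19,72}
pos 4: 48: miss, evict 19, frames {72,48}
pos 5: 19: miss, evict 72, frames {48,19}
pos 6: 15: miss, evict 48, frames {19,15}
pos 7: 72: miss, evict 19, frames {15,72}
At position 7, page 19 is evicted.

19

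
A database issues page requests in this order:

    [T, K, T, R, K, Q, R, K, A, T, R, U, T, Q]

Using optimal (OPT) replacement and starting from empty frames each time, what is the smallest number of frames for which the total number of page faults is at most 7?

3

f=1: 14 faults
f=2: 9 faults
f=3: 7 faults
f=4: 6 faults
f=5: 6 faults
f=6: 6 faults
Smallest f with faults ≤ 7 is 3.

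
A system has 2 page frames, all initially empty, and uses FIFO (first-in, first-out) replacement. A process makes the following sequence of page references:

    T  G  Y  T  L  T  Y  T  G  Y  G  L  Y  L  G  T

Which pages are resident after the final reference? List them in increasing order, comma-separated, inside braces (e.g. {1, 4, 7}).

T → miss, frames (T)
G → miss, frames (T G)
Y → miss, evict T, frames (G Y)
T → miss, evict G, frames (Y T)
L → miss, evict Y, frames (T L)
T → hit
Y → miss, evict T, frames (L Y)
T → miss, evict L, frames (Y T)
G → miss, evict Y, frames (T G)
Y → miss, evict T, frames (G Y)
G → hit
L → miss, evict G, frames (Y L)
Y → hit
L → hit
G → miss, evict Y, frames (L G)
T → miss, evict L, frames (G T)

{G, T}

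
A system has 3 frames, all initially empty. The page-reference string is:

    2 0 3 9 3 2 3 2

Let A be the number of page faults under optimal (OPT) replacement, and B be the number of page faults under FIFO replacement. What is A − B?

Under OPT: F F F F . . . . → 4 faults.
Under FIFO: F F F F . F . . → 5 faults.
A − B = 4 − 5 = -1.

-1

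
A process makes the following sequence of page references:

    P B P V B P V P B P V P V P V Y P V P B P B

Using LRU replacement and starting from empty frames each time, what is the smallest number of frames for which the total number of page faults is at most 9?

3

f=1: 22 faults
f=2: 12 faults
f=3: 5 faults
f=4: 4 faults
Smallest f with faults ≤ 9 is 3.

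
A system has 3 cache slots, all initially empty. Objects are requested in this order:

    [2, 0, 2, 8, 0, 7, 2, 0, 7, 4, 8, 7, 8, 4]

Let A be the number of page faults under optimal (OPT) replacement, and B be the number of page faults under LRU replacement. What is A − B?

Under OPT: F F . F . F . . . F F . . . → 6 faults.
Under LRU: F F . F . F F . . F F . . . → 7 faults.
A − B = 6 − 7 = -1.

-1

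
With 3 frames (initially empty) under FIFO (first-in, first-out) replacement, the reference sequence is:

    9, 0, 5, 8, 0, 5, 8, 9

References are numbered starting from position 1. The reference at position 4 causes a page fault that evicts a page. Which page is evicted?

pos 1: 9: miss, frames (9)
pos 2: 0: miss, frames (9 0)
pos 3: 5: miss, frames (9 0 5)
pos 4: 8: miss, evict 9, frames (0 5 8)
At position 4, page 9 is evicted.

9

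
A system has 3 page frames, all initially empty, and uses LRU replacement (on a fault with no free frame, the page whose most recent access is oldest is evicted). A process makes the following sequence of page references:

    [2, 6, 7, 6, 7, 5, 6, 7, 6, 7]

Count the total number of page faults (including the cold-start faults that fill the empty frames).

2 → miss, frames (2)
6 → miss, frames (2 6)
7 → miss, frames (2 6 7)
6 → hit
7 → hit
5 → miss, evict 2, frames (6 7 5)
6 → hit
7 → hit
6 → hit
7 → hit
Page faults: 4.

4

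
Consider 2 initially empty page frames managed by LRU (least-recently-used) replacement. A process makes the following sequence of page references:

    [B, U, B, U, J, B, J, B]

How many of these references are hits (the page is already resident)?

4

B -> fault, frames (B)
U -> fault, frames (B U)
B -> hit
U -> hit
J -> fault, evict B, frames (U J)
B -> fault, evict U, frames (J B)
J -> hit
B -> hit
Hits: 4.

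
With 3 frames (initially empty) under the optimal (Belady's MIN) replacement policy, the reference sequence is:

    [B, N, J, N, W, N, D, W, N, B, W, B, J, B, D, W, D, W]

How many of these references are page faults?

8

B -> fault, frames (B)
N -> fault, frames (B N)
J -> fault, frames (B N J)
N -> hit
W -> fault, evict J, frames (B N W)
N -> hit
D -> fault, evict B, frames (N W D)
W -> hit
N -> hit
B -> fault, evict N, frames (W D B)
W -> hit
B -> hit
J -> fault, evict W, frames (D B J)
B -> hit
D -> hit
W -> fault, evict J, frames (D B W)
D -> hit
W -> hit
Page faults: 8.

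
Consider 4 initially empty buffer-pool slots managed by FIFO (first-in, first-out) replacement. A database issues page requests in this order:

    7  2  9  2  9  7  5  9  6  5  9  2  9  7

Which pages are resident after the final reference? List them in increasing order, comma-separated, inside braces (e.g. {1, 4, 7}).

{5, 6, 7, 9}

7 -> fault, frames (7)
2 -> fault, frames (7 2)
9 -> fault, frames (7 2 9)
2 -> hit
9 -> hit
7 -> hit
5 -> fault, frames (7 2 9 5)
9 -> hit
6 -> fault, evict 7, frames (2 9 5 6)
5 -> hit
9 -> hit
2 -> hit
9 -> hit
7 -> fault, evict 2, frames (9 5 6 7)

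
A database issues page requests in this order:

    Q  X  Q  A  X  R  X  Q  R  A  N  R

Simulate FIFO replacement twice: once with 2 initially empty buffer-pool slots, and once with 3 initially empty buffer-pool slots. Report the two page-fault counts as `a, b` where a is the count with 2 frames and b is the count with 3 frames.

2 frames: F F . F . F F F F F F F → 10 faults.
3 frames: F F . F . F . F . . F . → 6 faults.
6 < 10: adding a frame reduced faults, as is typical.

10, 6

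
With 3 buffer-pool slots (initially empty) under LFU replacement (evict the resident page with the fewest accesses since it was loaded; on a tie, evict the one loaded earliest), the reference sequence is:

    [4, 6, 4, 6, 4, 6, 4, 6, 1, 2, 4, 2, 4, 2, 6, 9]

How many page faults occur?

5

4 → fault, frames [4]
6 → fault, frames [4, 6]
4 → hit
6 → hit
4 → hit
6 → hit
4 → hit
6 → hit
1 → fault, frames [4, 6, 1]
2 → fault, evict 1, frames [4, 6, 2]
4 → hit
2 → hit
4 → hit
2 → hit
6 → hit
9 → fault, evict 2, frames [4, 6, 9]
Page faults: 5.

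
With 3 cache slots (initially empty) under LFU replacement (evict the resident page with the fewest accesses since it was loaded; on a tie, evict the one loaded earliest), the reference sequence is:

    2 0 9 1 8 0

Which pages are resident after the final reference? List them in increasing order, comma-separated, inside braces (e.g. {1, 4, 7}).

{0, 1, 8}

2 → fault, frames {2}
0 → fault, frames {2,0}
9 → fault, frames {2,0,9}
1 → fault, evict 2, frames {0,9,1}
8 → fault, evict 0, frames {9,1,8}
0 → fault, evict 9, frames {1,8,0}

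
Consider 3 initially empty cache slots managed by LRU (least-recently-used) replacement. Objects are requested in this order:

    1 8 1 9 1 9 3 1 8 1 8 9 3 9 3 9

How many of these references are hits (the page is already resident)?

1 → fault, frames {1}
8 → fault, frames {1,8}
1 → hit
9 → fault, frames {8,1,9}
1 → hit
9 → hit
3 → fault, evict 8, frames {1,9,3}
1 → hit
8 → fault, evict 9, frames {3,1,8}
1 → hit
8 → hit
9 → fault, evict 3, frames {1,8,9}
3 → fault, evict 1, frames {8,9,3}
9 → hit
3 → hit
9 → hit
Hits: 9.

9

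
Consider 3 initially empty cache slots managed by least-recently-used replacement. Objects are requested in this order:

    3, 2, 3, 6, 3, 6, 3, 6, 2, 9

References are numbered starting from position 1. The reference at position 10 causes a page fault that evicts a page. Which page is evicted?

pos 1: 3: miss, frames [3]
pos 2: 2: miss, frames [3, 2]
pos 3: 3: hit
pos 4: 6: miss, frames [2, 3, 6]
pos 5: 3: hit
pos 6: 6: hit
pos 7: 3: hit
pos 8: 6: hit
pos 9: 2: hit
pos 10: 9: miss, evict 3, frames [6, 2, 9]
At position 10, page 3 is evicted.

3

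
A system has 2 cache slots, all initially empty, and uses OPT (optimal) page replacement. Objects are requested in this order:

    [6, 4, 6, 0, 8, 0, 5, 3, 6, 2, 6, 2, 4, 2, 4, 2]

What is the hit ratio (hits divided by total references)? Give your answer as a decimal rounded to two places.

6 -> fault, frames {6}
4 -> fault, frames {6,4}
6 -> hit
0 -> fault, evict 4, frames {6,0}
8 -> fault, evict 6, frames {0,8}
0 -> hit
5 -> fault, evict 8, frames {0,5}
3 -> fault, evict 5, frames {0,3}
6 -> fault, evict 3, frames {0,6}
2 -> fault, evict 0, frames {6,2}
6 -> hit
2 -> hit
4 -> fault, evict 6, frames {2,4}
2 -> hit
4 -> hit
2 -> hit
Hits: 7 of 16 references → 7/16 = 0.4375.

0.44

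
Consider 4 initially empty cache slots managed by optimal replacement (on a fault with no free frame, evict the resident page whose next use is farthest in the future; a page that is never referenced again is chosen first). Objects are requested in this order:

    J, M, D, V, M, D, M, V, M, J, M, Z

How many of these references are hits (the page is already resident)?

J -> fault, frames (J)
M -> fault, frames (J M)
D -> fault, frames (J M D)
V -> fault, frames (J M D V)
M -> hit
D -> hit
M -> hit
V -> hit
M -> hit
J -> hit
M -> hit
Z -> fault, evict V, frames (J M D Z)
Hits: 7.

7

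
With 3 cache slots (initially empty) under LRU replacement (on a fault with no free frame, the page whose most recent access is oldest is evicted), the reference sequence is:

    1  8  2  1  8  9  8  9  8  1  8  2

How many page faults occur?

1: miss, frames {1}
8: miss, frames {1,8}
2: miss, frames {1,8,2}
1: hit
8: hit
9: miss, evict 2, frames {1,8,9}
8: hit
9: hit
8: hit
1: hit
8: hit
2: miss, evict 9, frames {1,8,2}
Page faults: 5.

5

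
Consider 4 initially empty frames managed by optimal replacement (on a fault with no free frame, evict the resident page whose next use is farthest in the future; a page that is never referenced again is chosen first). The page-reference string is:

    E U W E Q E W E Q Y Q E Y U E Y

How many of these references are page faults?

E: miss, frames {E}
U: miss, frames {E,U}
W: miss, frames {E,U,W}
E: hit
Q: miss, frames {E,U,W,Q}
E: hit
W: hit
E: hit
Q: hit
Y: miss, evict W, frames {E,U,Q,Y}
Q: hit
E: hit
Y: hit
U: hit
E: hit
Y: hit
Page faults: 5.

5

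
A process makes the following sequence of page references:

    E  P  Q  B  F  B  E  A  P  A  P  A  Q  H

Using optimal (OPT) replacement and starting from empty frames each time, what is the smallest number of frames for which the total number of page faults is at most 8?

4

f=1: 14 faults
f=2: 10 faults
f=3: 9 faults
f=4: 8 faults
f=5: 7 faults
f=6: 7 faults
f=7: 7 faults
Smallest f with faults ≤ 8 is 4.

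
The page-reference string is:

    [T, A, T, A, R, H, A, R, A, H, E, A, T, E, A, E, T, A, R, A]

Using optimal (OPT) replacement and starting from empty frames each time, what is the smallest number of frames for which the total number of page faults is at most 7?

3

f=1: 20 faults
f=2: 11 faults
f=3: 7 faults
f=4: 5 faults
f=5: 5 faults
Smallest f with faults ≤ 7 is 3.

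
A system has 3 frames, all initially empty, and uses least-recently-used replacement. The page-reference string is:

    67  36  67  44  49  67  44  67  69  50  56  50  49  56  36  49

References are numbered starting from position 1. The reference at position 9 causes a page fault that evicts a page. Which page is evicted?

pos 1: 67: miss, frames [67]
pos 2: 36: miss, frames [67, 36]
pos 3: 67: hit
pos 4: 44: miss, frames [36, 67, 44]
pos 5: 49: miss, evict 36, frames [67, 44, 49]
pos 6: 67: hit
pos 7: 44: hit
pos 8: 67: hit
pos 9: 69: miss, evict 49, frames [44, 67, 69]
At position 9, page 49 is evicted.

49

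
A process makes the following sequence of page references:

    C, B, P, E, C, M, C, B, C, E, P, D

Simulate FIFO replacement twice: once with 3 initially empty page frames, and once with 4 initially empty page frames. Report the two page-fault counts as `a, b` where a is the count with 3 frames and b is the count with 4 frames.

3 frames: F F F F F F . F . F F F → 10 faults.
4 frames: F F F F . F F F . . F F → 9 faults.
9 < 10: adding a frame reduced faults, as is typical.

10, 9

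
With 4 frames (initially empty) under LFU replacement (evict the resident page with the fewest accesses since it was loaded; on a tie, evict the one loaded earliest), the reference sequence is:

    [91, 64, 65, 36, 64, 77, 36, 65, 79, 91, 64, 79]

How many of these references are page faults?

91 -> miss, frames {91}
64 -> miss, frames {91,64}
65 -> miss, frames {91,64,65}
36 -> miss, frames {91,64,65,36}
64 -> hit
77 -> miss, evict 91, frames {64,65,36,77}
36 -> hit
65 -> hit
79 -> miss, evict 77, frames {64,65,36,79}
91 -> miss, evict 79, frames {64,65,36,91}
64 -> hit
79 -> miss, evict 91, frames {64,65,36,79}
Page faults: 8.

8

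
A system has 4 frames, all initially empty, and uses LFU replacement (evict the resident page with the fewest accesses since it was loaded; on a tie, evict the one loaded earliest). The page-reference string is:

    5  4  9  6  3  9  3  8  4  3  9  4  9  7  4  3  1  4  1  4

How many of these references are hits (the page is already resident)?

11

5 -> fault, frames (5)
4 -> fault, frames (5 4)
9 -> fault, frames (5 4 9)
6 -> fault, frames (5 4 9 6)
3 -> fault, evict 5, frames (4 9 6 3)
9 -> hit
3 -> hit
8 -> fault, evict 4, frames (9 6 3 8)
4 -> fault, evict 6, frames (9 3 8 4)
3 -> hit
9 -> hit
4 -> hit
9 -> hit
7 -> fault, evict 8, frames (9 3 4 7)
4 -> hit
3 -> hit
1 -> fault, evict 7, frames (9 3 4 1)
4 -> hit
1 -> hit
4 -> hit
Hits: 11.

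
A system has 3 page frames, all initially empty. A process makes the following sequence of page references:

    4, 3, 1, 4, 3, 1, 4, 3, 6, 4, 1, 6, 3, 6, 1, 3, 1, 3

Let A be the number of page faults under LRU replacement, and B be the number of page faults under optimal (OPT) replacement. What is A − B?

1

Under LRU: F F F . . . . . F . F . F . . . . . → 6 faults.
Under OPT: F F F . . . . . F . . . F . . . . . → 5 faults.
A − B = 6 − 5 = 1.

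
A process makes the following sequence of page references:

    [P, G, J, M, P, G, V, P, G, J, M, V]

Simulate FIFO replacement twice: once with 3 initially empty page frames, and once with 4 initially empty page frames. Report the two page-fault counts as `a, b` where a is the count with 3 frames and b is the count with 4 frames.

9, 10

3 frames: F F F F F F F . . F F . → 9 faults.
4 frames: F F F F . . F F F F F F → 10 faults.
10 > 9: adding a frame increased faults — Belady's anomaly.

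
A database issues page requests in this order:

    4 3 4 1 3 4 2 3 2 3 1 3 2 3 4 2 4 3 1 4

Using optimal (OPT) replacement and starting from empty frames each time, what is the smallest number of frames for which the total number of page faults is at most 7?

3

f=1: 20 faults
f=2: 10 faults
f=3: 6 faults
f=4: 4 faults
Smallest f with faults ≤ 7 is 3.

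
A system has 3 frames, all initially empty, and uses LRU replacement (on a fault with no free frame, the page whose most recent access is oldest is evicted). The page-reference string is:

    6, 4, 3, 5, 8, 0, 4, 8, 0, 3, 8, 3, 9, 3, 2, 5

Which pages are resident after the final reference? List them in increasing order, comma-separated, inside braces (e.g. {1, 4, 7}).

6 → miss, frames {6}
4 → miss, frames {6,4}
3 → miss, frames {6,4,3}
5 → miss, evict 6, frames {4,3,5}
8 → miss, evict 4, frames {3,5,8}
0 → miss, evict 3, frames {5,8,0}
4 → miss, evict 5, frames {8,0,4}
8 → hit
0 → hit
3 → miss, evict 4, frames {8,0,3}
8 → hit
3 → hit
9 → miss, evict 0, frames {8,3,9}
3 → hit
2 → miss, evict 8, frames {9,3,2}
5 → miss, evict 9, frames {3,2,5}

{2, 3, 5}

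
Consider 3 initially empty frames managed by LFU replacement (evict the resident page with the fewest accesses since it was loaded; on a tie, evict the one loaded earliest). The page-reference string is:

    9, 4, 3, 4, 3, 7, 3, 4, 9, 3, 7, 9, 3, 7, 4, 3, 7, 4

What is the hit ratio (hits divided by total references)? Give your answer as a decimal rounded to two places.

0.56

9: miss, frames (9)
4: miss, frames (9 4)
3: miss, frames (9 4 3)
4: hit
3: hit
7: miss, evict 9, frames (4 3 7)
3: hit
4: hit
9: miss, evict 7, frames (4 3 9)
3: hit
7: miss, evict 9, frames (4 3 7)
9: miss, evict 7, frames (4 3 9)
3: hit
7: miss, evict 9, frames (4 3 7)
4: hit
3: hit
7: hit
4: hit
Hits: 10 of 18 references → 10/18 = 0.5556.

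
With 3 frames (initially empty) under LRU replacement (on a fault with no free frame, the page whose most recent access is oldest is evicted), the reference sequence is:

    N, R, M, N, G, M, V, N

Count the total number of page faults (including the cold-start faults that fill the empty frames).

N -> miss, frames {N}
R -> miss, frames {N,R}
M -> miss, frames {N,R,M}
N -> hit
G -> miss, evict R, frames {M,N,G}
M -> hit
V -> miss, evict N, frames {G,M,V}
N -> miss, evict G, frames {M,V,N}
Page faults: 6.

6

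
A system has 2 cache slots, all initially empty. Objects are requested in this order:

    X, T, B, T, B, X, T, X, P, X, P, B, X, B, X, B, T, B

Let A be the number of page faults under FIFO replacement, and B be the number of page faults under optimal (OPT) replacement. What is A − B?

2

Under FIFO: F F F . . F F . F F . F . . . . F . → 9 faults.
Under OPT: F F F . . F . . F . . F . . . . F . → 7 faults.
A − B = 9 − 7 = 2.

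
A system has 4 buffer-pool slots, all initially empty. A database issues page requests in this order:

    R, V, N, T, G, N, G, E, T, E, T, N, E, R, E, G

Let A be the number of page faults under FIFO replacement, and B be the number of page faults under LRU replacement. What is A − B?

-1

Under FIFO: F F F F F . . F . . . . . F . . → 7 faults.
Under LRU: F F F F F . . F . . . . . F . F → 8 faults.
A − B = 7 − 8 = -1.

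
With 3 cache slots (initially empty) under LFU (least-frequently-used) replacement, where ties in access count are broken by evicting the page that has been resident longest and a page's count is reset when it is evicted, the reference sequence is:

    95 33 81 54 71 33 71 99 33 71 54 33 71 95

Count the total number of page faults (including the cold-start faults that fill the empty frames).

9

95 → fault, frames [95]
33 → fault, frames [95, 33]
81 → fault, frames [95, 33, 81]
54 → fault, evict 95, frames [33, 81, 54]
71 → fault, evict 33, frames [81, 54, 71]
33 → fault, evict 81, frames [54, 71, 33]
71 → hit
99 → fault, evict 54, frames [71, 33, 99]
33 → hit
71 → hit
54 → fault, evict 99, frames [71, 33, 54]
33 → hit
71 → hit
95 → fault, evict 54, frames [71, 33, 95]
Page faults: 9.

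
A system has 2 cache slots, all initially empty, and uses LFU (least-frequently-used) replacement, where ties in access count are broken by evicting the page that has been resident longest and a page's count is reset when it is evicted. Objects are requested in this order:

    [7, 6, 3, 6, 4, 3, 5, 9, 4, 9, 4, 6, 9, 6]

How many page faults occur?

11

7 -> miss, frames [7]
6 -> miss, frames [7, 6]
3 -> miss, evict 7, frames [6, 3]
6 -> hit
4 -> miss, evict 3, frames [6, 4]
3 -> miss, evict 4, frames [6, 3]
5 -> miss, evict 3, frames [6, 5]
9 -> miss, evict 5, frames [6, 9]
4 -> miss, evict 9, frames [6, 4]
9 -> miss, evict 4, frames [6, 9]
4 -> miss, evict 9, frames [6, 4]
6 -> hit
9 -> miss, evict 4, frames [6, 9]
6 -> hit
Page faults: 11.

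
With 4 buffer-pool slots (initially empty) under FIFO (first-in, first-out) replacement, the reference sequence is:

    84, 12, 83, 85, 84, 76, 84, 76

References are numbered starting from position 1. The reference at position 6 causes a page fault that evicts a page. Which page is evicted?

pos 1: 84 -> fault, frames [84]
pos 2: 12 -> fault, frames [84, 12]
pos 3: 83 -> fault, frames [84, 12, 83]
pos 4: 85 -> fault, frames [84, 12, 83, 85]
pos 5: 84 -> hit
pos 6: 76 -> fault, evict 84, frames [12, 83, 85, 76]
At position 6, page 84 is evicted.

84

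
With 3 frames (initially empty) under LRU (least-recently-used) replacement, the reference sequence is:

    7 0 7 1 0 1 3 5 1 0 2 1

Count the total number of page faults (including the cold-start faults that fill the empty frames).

7: fault, frames {7}
0: fault, frames {7,0}
7: hit
1: fault, frames {0,7,1}
0: hit
1: hit
3: fault, evict 7, frames {0,1,3}
5: fault, evict 0, frames {1,3,5}
1: hit
0: fault, evict 3, frames {5,1,0}
2: fault, evict 5, frames {1,0,2}
1: hit
Page faults: 7.

7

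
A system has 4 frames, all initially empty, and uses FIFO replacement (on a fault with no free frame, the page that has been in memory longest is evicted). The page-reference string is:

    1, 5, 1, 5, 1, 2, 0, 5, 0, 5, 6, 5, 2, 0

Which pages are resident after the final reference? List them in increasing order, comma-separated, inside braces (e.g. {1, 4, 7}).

1 -> fault, frames [1]
5 -> fault, frames [1, 5]
1 -> hit
5 -> hit
1 -> hit
2 -> fault, frames [1, 5, 2]
0 -> fault, frames [1, 5, 2, 0]
5 -> hit
0 -> hit
5 -> hit
6 -> fault, evict 1, frames [5, 2, 0, 6]
5 -> hit
2 -> hit
0 -> hit

{0, 2, 5, 6}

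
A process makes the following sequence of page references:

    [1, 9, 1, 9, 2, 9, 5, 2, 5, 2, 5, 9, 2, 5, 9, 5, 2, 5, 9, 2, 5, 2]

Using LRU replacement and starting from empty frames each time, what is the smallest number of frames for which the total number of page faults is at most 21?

2

f=1: 22 faults
f=2: 13 faults
f=3: 4 faults
f=4: 4 faults
Smallest f with faults ≤ 21 is 2.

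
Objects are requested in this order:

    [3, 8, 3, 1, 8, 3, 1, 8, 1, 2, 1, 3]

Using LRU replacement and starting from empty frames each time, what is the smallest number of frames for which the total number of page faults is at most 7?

3

f=1: 12 faults
f=2: 9 faults
f=3: 5 faults
f=4: 4 faults
Smallest f with faults ≤ 7 is 3.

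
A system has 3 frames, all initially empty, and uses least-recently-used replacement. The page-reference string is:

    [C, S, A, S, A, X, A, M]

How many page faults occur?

C → fault, frames (C)
S → fault, frames (C S)
A → fault, frames (C S A)
S → hit
A → hit
X → fault, evict C, frames (S A X)
A → hit
M → fault, evict S, frames (X A M)
Page faults: 5.

5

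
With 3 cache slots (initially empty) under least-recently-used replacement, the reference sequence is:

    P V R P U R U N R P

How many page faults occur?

P: fault, frames {P}
V: fault, frames {P,V}
R: fault, frames {P,V,R}
P: hit
U: fault, evict V, frames {R,P,U}
R: hit
U: hit
N: fault, evict P, frames {R,U,N}
R: hit
P: fault, evict U, frames {N,R,P}
Page faults: 6.

6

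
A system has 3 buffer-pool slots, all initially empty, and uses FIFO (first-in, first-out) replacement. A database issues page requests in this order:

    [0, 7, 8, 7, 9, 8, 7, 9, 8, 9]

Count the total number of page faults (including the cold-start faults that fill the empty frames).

4

0: miss, frames [0]
7: miss, frames [0, 7]
8: miss, frames [0, 7, 8]
7: hit
9: miss, evict 0, frames [7, 8, 9]
8: hit
7: hit
9: hit
8: hit
9: hit
Page faults: 4.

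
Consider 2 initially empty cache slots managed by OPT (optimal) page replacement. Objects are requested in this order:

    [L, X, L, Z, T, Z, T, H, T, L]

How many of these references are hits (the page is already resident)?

L → fault, frames {L}
X → fault, frames {L,X}
L → hit
Z → fault, evict X, frames {L,Z}
T → fault, evict L, frames {Z,T}
Z → hit
T → hit
H → fault, evict Z, frames {T,H}
T → hit
L → fault, evict H, frames {T,L}
Hits: 4.

4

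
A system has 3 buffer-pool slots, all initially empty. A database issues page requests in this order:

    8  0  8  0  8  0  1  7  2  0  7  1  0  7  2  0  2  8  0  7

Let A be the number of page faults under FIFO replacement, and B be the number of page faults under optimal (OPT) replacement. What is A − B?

Under FIFO: F F . . . . F F F F . F . F F F . F . F → 12 faults.
Under OPT: F F . . . . F F F . . F . . F . . F . . → 8 faults.
A − B = 12 − 8 = 4.

4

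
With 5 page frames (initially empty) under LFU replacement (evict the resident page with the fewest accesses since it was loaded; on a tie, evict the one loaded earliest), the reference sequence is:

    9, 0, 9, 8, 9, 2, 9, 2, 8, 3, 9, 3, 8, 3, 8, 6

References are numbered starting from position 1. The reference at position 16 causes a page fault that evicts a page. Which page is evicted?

0

pos 1: 9 -> fault, frames (9)
pos 2: 0 -> fault, frames (9 0)
pos 3: 9 -> hit
pos 4: 8 -> fault, frames (9 0 8)
pos 5: 9 -> hit
pos 6: 2 -> fault, frames (9 0 8 2)
pos 7: 9 -> hit
pos 8: 2 -> hit
pos 9: 8 -> hit
pos 10: 3 -> fault, frames (9 0 8 2 3)
pos 11: 9 -> hit
pos 12: 3 -> hit
pos 13: 8 -> hit
pos 14: 3 -> hit
pos 15: 8 -> hit
pos 16: 6 -> fault, evict 0, frames (9 8 2 3 6)
At position 16, page 0 is evicted.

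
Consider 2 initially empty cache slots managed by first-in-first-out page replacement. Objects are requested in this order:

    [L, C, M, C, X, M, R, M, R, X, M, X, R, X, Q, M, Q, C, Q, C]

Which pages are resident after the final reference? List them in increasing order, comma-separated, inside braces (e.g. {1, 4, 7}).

L: fault, frames [L]
C: fault, frames [L, C]
M: fault, evict L, frames [C, M]
C: hit
X: fault, evict C, frames [M, X]
M: hit
R: fault, evict M, frames [X, R]
M: fault, evict X, frames [R, M]
R: hit
X: fault, evict R, frames [M, X]
M: hit
X: hit
R: fault, evict M, frames [X, R]
X: hit
Q: fault, evict X, frames [R, Q]
M: fault, evict R, frames [Q, M]
Q: hit
C: fault, evict Q, frames [M, C]
Q: fault, evict M, frames [C, Q]
C: hit

{C, Q}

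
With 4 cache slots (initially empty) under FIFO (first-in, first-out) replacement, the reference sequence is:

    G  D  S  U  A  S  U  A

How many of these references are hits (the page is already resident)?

G: fault, frames (G)
D: fault, frames (G D)
S: fault, frames (G D S)
U: fault, frames (G D S U)
A: fault, evict G, frames (D S U A)
S: hit
U: hit
A: hit
Hits: 3.

3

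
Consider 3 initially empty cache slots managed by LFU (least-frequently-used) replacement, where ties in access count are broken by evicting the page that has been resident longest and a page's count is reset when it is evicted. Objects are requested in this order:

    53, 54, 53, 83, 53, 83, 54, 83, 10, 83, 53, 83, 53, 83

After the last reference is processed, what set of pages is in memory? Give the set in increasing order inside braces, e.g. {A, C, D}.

{10, 53, 83}

53: miss, frames (53)
54: miss, frames (53 54)
53: hit
83: miss, frames (53 54 83)
53: hit
83: hit
54: hit
83: hit
10: miss, evict 54, frames (53 83 10)
83: hit
53: hit
83: hit
53: hit
83: hit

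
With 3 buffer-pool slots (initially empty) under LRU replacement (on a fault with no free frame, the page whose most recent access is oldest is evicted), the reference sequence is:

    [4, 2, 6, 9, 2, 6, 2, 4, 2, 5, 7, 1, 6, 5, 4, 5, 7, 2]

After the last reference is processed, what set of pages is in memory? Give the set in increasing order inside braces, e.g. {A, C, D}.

{2, 5, 7}

4 → miss, frames (4)
2 → miss, frames (4 2)
6 → miss, frames (4 2 6)
9 → miss, evict 4, frames (2 6 9)
2 → hit
6 → hit
2 → hit
4 → miss, evict 9, frames (6 2 4)
2 → hit
5 → miss, evict 6, frames (4 2 5)
7 → miss, evict 4, frames (2 5 7)
1 → miss, evict 2, frames (5 7 1)
6 → miss, evict 5, frames (7 1 6)
5 → miss, evict 7, frames (1 6 5)
4 → miss, evict 1, frames (6 5 4)
5 → hit
7 → miss, evict 6, frames (4 5 7)
2 → miss, evict 4, frames (5 7 2)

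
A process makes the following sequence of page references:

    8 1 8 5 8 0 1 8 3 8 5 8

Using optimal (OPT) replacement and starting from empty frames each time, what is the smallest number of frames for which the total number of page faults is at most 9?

f=1: 12 faults
f=2: 7 faults
f=3: 6 faults
f=4: 5 faults
f=5: 5 faults
Smallest f with faults ≤ 9 is 2.

2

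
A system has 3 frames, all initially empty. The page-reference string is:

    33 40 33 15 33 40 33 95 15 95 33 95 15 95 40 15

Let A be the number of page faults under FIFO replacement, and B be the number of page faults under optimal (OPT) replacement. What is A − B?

Under FIFO: F F . F . . . F . . F . . . F F → 7 faults.
Under OPT: F F . F . . . F . . . . . . F . → 5 faults.
A − B = 7 − 5 = 2.

2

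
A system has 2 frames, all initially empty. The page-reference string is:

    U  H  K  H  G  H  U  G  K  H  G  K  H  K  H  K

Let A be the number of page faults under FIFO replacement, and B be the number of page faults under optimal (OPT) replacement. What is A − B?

4

Under FIFO: F F F . F F F F F F F F F . . . → 12 faults.
Under OPT: F F F . F . F . F F . F . . . . → 8 faults.
A − B = 12 − 8 = 4.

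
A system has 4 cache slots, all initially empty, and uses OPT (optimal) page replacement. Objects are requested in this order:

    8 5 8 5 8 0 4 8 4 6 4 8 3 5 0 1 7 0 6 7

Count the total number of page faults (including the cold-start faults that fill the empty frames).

9

8 -> fault, frames (8)
5 -> fault, frames (8 5)
8 -> hit
5 -> hit
8 -> hit
0 -> fault, frames (8 5 0)
4 -> fault, frames (8 5 0 4)
8 -> hit
4 -> hit
6 -> fault, evict 0, frames (8 5 4 6)
4 -> hit
8 -> hit
3 -> fault, evict 4, frames (8 5 6 3)
5 -> hit
0 -> fault, evict 3, frames (8 5 6 0)
1 -> fault, evict 5, frames (8 6 0 1)
7 -> fault, evict 1, frames (8 6 0 7)
0 -> hit
6 -> hit
7 -> hit
Page faults: 9.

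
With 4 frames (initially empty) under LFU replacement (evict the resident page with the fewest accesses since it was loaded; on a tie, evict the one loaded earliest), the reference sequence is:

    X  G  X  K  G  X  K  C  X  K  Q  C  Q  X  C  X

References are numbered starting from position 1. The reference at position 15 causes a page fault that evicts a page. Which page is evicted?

pos 1: X → fault, frames [X]
pos 2: G → fault, frames [X, G]
pos 3: X → hit
pos 4: K → fault, frames [X, G, K]
pos 5: G → hit
pos 6: X → hit
pos 7: K → hit
pos 8: C → fault, frames [X, G, K, C]
pos 9: X → hit
pos 10: K → hit
pos 11: Q → fault, evict C, frames [X, G, K, Q]
pos 12: C → fault, evict Q, frames [X, G, K, C]
pos 13: Q → fault, evict C, frames [X, G, K, Q]
pos 14: X → hit
pos 15: C → fault, evict Q, frames [X, G, K, C]
At position 15, page Q is evicted.

Q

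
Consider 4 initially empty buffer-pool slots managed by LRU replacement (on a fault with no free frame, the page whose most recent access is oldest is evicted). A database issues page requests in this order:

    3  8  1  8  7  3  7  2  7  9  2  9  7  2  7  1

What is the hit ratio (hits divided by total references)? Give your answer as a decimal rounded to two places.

0.56

3 -> fault, frames {3}
8 -> fault, frames {3,8}
1 -> fault, frames {3,8,1}
8 -> hit
7 -> fault, frames {3,1,8,7}
3 -> hit
7 -> hit
2 -> fault, evict 1, frames {8,3,7,2}
7 -> hit
9 -> fault, evict 8, frames {3,2,7,9}
2 -> hit
9 -> hit
7 -> hit
2 -> hit
7 -> hit
1 -> fault, evict 3, frames {9,2,7,1}
Hits: 9 of 16 references → 9/16 = 0.5625.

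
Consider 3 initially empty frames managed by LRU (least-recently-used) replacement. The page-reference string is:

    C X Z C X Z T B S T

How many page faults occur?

6

C → miss, frames [C]
X → miss, frames [C, X]
Z → miss, frames [C, X, Z]
C → hit
X → hit
Z → hit
T → miss, evict C, frames [X, Z, T]
B → miss, evict X, frames [Z, T, B]
S → miss, evict Z, frames [T, B, S]
T → hit
Page faults: 6.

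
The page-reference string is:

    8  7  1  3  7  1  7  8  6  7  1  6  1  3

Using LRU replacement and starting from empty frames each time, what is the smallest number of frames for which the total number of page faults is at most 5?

5

f=1: 14 faults
f=2: 12 faults
f=3: 8 faults
f=4: 6 faults
f=5: 5 faults
Smallest f with faults ≤ 5 is 5.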